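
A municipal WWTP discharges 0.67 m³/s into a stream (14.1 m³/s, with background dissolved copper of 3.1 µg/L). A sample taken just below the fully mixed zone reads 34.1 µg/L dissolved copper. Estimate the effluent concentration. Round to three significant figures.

Mass balance: 14.10·3.100 + 0.6700·Cₑ = 14.77·34.10
→ Cₑ = (14.77·34.10 − 14.10·3.100) / 0.6700 = 686.5 µg/L.

686 µg/L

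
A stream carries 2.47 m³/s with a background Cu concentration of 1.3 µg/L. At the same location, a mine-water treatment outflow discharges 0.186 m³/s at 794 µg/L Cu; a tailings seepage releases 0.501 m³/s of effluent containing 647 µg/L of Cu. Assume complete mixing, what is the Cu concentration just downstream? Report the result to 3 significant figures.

150 µg/L

Flow-weighted average: C = (2.470·1.300 + 0.1860·794.0 + 0.5010·647.0) / 3.157 = 475.0/3.157 = 150.5 µg/L.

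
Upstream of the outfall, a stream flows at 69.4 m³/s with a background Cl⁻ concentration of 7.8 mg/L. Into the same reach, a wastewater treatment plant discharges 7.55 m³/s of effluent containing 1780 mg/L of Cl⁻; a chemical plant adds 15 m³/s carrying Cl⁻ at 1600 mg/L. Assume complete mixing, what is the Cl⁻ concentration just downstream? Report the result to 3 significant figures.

413 mg/L

Mixed concentration C = ΣQC/ΣQ = (69.40·7.800 + 7.550·1780 + 15.00·1600) / 91.95 = 37980/91.95 = 413.1 mg/L.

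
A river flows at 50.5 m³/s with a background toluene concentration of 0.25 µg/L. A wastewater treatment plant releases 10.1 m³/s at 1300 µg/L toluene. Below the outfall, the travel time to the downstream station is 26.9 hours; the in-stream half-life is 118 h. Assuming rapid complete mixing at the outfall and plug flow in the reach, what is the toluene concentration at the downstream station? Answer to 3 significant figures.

Flow-weighted average: C = (50.50·0.2500 + 10.10·1300) / 60.60 = 13140/60.60 = 216.9 µg/L.
Half-life 118 h → k = ln 2 / 118 = 0.005874 h⁻¹ = 0.1410 d⁻¹.
Applying C = C₀e^(−kt): 216.9 × 0.8538 = 185.2 µg/L.

185 µg/L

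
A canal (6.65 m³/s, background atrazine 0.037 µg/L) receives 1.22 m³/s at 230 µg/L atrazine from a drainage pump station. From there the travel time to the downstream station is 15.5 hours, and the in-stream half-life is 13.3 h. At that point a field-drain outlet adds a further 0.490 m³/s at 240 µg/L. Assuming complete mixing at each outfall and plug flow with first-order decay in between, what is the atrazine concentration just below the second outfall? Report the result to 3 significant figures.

29.0 µg/L

Mixed concentration C = ΣQC/ΣQ = (6.650·0.03700 + 1.220·230.0) / 7.870 = 280.8/7.870 = 35.69 µg/L; combined flow 7.870 m³/s.
Half-life 13.3 h → k = ln 2 / 13.3 = 0.05212 h⁻¹ = 1.251 d⁻¹.
First-order decay: C = 35.69·exp(−k·t) = 35.69·0.4458 = 15.91 µg/L.
At the second outfall, C = (7.870·15.91 + 0.4900·240.0) / (7.870 + 0.4900) = 29.04 µg/L.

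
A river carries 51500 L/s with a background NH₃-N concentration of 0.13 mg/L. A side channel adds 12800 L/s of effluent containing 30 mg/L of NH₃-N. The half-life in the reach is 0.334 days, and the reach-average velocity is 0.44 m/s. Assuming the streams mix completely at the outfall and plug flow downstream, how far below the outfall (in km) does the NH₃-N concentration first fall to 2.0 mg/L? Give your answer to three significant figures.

20.4 km

Mass balance: C = (51500·0.1300 + 12800·30.00) / 64300 = 390700/64300 = 6.076 mg/L.
Half-life 0.334 d → k = ln 2 / 0.334 = 2.075 d⁻¹.
Set 6.076·exp(−k·t) = 2.0 → t = ln(6.076/2.0)/k = 46260 s = 12.85 h.
Distance = v·t = 0.44·46260 = 20360 m = 20.36 km.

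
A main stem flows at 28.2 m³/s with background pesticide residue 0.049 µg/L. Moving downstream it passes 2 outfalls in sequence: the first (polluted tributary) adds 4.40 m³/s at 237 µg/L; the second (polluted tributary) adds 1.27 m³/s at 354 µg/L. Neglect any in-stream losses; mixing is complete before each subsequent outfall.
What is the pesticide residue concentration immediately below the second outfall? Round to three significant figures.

44.1 µg/L

Outfall 1: combined Q = 32.60 m³/s; C = (28.20·0.04900 + 4.400·237.0)/32.60 = 32.03 µg/L.
Outfall 2: combined Q = 33.87 m³/s; C = (32.60·32.03 + 1.270·354.0)/33.87 = 44.10 µg/L.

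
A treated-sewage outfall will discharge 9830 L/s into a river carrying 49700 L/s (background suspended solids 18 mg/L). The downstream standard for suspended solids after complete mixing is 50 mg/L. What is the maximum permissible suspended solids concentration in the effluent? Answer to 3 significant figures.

At the limit, (Qr·Cr + Qe·Cₑ)/(Qr + Qe) = 50:
Cₑ = (59530·50 − 49700·18.00) / 9830 = 211.8 mg/L.

212 mg/L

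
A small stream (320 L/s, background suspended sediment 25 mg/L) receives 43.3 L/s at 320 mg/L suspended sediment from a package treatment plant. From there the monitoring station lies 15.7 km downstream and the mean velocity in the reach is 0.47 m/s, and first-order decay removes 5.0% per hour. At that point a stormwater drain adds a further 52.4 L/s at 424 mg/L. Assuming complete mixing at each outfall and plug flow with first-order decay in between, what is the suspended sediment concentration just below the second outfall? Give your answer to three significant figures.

86.1 mg/L

Mass balance: C = (320.0·25.00 + 43.30·320.0) / 363.3 = 21860/363.3 = 60.16 mg/L; combined flow 363.3 L/s.
Travel time t = 15.7·1000 / 0.47 = 33400 s = 9.279 h.
5.0%/h lost → k = −ln(1 − 0.05) = 0.05129 h⁻¹.
Decay over the reach: 60.16·exp(−kt) = 60.16·0.6213 = 37.38 mg/L.
Second outfall: C = (363.3·37.38 + 52.40·424.0)/415.7 = 86.11 mg/L.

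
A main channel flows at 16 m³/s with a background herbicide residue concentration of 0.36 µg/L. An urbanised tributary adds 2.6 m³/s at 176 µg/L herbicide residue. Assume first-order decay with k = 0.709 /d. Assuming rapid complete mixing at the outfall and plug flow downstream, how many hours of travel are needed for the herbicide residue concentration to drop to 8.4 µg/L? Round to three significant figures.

Conservation of mass: C = (16.00·0.3600 + 2.600·176.0) / 18.60 = 463.4/18.60 = 24.91 µg/L.
24.91·exp(−k·t) = 8.4 → t = ln(24.91/8.4)/k = 132500 s = 36.80 h.

36.8 h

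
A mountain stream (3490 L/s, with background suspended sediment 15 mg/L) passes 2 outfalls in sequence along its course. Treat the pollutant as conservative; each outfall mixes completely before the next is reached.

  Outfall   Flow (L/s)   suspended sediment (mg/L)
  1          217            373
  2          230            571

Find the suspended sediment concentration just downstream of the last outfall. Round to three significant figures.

Below outfall 1: Q → 3707 L/s, C = (3490·15.00 + 217.0·373.0)/3707 = 35.96 mg/L.
Below outfall 2: Q → 3937 L/s, C = (3707·35.96 + 230.0·571.0)/3937 = 67.21 mg/L.

67.2 mg/L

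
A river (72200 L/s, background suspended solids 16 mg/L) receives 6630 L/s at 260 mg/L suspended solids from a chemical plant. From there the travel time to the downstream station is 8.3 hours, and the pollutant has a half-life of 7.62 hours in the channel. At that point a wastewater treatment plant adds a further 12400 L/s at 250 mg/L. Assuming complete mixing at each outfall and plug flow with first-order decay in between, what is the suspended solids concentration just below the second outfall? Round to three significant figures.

48.8 mg/L

Flow-weighted average: C = (72200·16.00 + 6630·260.0) / 78830 = 2879000/78830 = 36.52 mg/L; combined flow 78830 L/s.
Half-life 7.62 h → k = ln 2 / 7.62 = 0.09096 h⁻¹ = 2.183 d⁻¹.
First-order decay: C = 36.52·exp(−k·t) = 36.52·0.4700 = 17.17 mg/L.
At the second outfall, C = (78830·17.17 + 12400·250.0) / (78830 + 12400) = 48.81 mg/L.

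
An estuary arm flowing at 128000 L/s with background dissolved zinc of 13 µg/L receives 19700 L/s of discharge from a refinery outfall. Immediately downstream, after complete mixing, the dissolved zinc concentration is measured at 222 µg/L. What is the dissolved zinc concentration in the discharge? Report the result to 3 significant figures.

Mass balance: 128000·13.00 + 19700·Cₑ = 147700·222.0
→ Cₑ = (147700·222.0 − 128000·13.00) / 19700 = 1580 µg/L.

1580 µg/L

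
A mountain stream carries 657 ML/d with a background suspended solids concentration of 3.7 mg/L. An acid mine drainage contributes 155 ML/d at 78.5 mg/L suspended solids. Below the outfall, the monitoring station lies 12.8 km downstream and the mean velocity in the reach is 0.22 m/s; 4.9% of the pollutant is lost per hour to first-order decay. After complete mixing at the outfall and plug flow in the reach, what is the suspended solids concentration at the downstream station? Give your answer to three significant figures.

7.98 mg/L

After mixing, C = (657.0·3.700 + 155.0·78.50) / 812.0 = 14600/812.0 = 17.98 mg/L.
Travel time t = 12.8·1000 / 0.22 = 58180 s = 16.16 h.
4.9%/h lost → k = −ln(1 − 0.049) = 0.05024 h⁻¹.
Decay over the reach: 17.98·exp(−kt) = 17.98·0.4440 = 7.982 mg/L.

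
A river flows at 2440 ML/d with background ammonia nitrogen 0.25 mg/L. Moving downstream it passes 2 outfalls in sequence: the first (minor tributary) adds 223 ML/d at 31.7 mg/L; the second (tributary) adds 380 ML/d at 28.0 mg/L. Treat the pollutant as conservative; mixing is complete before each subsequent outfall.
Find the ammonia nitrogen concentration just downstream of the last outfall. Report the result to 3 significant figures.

Below outfall 1: Q → 2663 ML/d, C = (2440·0.2500 + 223.0·31.70)/2663 = 2.884 mg/L.
Below outfall 2: Q → 3043 ML/d, C = (2663·2.884 + 380.0·28.00)/3043 = 6.020 mg/L.

6.02 mg/L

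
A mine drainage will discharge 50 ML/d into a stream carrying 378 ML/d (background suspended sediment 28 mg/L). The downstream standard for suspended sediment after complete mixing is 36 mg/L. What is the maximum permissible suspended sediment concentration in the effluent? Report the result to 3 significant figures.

At the limit, (Qr·Cr + Qe·Cₑ)/(Qr + Qe) = 36:
Cₑ = (428.0·36 − 378.0·28.00) / 50.00 = 96.48 mg/L.

96.5 mg/L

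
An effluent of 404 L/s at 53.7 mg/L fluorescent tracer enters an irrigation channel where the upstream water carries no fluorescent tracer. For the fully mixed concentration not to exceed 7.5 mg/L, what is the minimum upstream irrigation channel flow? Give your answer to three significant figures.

Set C_mix = 7.5: (Q·0 + 404.0·53.70) / (Q + 404.0) = 7.5
→ Q = 404.0·(53.70 − 7.5)/(7.5 − 0) = 2489 L/s.

2490 L/s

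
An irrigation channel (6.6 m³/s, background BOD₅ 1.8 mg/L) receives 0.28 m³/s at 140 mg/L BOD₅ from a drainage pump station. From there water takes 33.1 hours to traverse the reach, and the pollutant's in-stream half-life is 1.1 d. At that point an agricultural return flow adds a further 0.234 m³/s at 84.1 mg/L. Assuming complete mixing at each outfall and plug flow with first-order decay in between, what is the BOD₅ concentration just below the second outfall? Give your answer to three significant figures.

5.78 mg/L

After mixing, C = (6.600·1.800 + 0.2800·140.0) / 6.880 = 51.08/6.880 = 7.424 mg/L; combined flow 6.880 m³/s.
Half-life 1.1 d → k = ln 2 / 1.1 = 0.6301 d⁻¹.
First-order decay: C = 7.424·exp(−k·t) = 7.424·0.4193 = 3.113 mg/L.
Second outfall: C = (6.880·3.113 + 0.2340·84.10)/7.114 = 5.777 mg/L.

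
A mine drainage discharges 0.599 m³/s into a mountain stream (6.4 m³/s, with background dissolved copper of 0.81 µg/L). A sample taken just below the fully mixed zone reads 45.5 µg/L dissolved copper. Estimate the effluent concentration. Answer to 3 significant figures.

523 µg/L

Mass balance: 6.400·0.8100 + 0.5990·Cₑ = 6.999·45.50
→ Cₑ = (6.999·45.50 − 6.400·0.8100) / 0.5990 = 523.0 µg/L.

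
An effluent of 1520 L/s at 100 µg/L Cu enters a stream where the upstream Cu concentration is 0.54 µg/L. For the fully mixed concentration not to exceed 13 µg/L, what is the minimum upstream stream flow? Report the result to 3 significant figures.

10600 L/s

Set C_mix = 13: (Q·0.5400 + 1520·100.0) / (Q + 1520) = 13
→ Q = 1520·(100.0 − 13)/(13 − 0.5400) = 10610 L/s.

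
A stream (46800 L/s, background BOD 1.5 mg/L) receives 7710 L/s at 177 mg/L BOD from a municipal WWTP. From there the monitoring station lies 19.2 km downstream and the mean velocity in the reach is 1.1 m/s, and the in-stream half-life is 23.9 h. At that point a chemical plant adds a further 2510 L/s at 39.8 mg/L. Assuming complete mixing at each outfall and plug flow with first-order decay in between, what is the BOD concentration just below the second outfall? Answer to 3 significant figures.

After mixing, C = (46800·1.500 + 7710·177.0) / 54510 = 1435000/54510 = 26.32 mg/L; combined flow 54510 L/s.
Travel time t = 19.2·1000 / 1.1 = 17450 s = 4.848 h.
Half-life 23.9 h → k = ln 2 / 23.9 = 0.02900 h⁻¹ = 0.6960 d⁻¹.
After decay, C = 26.32 × e^(−kt) = 26.32 × 0.8688 = 22.87 mg/L.
Second outfall: C = (54510·22.87 + 2510·39.80)/57020 = 23.62 mg/L.

23.6 mg/L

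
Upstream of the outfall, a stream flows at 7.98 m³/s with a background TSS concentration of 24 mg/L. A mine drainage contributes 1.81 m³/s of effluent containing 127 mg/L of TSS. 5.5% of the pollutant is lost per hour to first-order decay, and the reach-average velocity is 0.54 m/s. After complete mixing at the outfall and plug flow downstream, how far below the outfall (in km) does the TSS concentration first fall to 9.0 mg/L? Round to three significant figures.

Mass balance: C = (7.980·24.00 + 1.810·127.0) / 9.790 = 421.4/9.790 = 43.04 mg/L.
5.5%/h lost → k = −ln(1 − 0.055) = 0.05657 h⁻¹.
Set 43.04·exp(−k·t) = 9.0 → t = ln(43.04/9.0)/k = 99590 s = 27.66 h.
Distance = v·t = 0.54·99590 = 53780 m = 53.78 km.

53.8 km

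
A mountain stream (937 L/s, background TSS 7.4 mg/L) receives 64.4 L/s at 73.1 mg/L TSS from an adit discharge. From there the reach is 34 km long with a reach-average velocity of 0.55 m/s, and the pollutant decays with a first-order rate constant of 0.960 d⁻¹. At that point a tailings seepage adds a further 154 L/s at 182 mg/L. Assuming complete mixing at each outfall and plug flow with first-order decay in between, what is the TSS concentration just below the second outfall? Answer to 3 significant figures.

29.3 mg/L

Mixed concentration C = ΣQC/ΣQ = (937.0·7.400 + 64.40·73.10) / 1001 = 11640/1001 = 11.63 mg/L; combined flow 1001 L/s.
Travel time t = 34·1000 / 0.55 = 61820 s = 17.17 h.
Applying C = C₀e^(−kt): 11.63 × 0.5031 = 5.849 mg/L.
At the second outfall, C = (1001·5.849 + 154.0·182.0) / (1001 + 154.0) = 29.33 mg/L.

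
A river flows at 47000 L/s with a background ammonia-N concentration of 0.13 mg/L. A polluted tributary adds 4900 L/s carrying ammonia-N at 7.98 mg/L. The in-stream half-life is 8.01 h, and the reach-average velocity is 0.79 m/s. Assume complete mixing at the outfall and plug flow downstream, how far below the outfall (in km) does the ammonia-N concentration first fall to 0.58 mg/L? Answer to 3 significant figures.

Flow-weighted average: C = (47000·0.1300 + 4900·7.980) / 51900 = 45210/51900 = 0.8711 mg/L.
Half-life 8.01 h → k = ln 2 / 8.01 = 0.08654 h⁻¹ = 2.077 d⁻¹.
Set 0.8711·exp(−k·t) = 0.58 → t = ln(0.8711/0.58)/k = 16920 s = 4.701 h.
Distance = v·t = 0.79·16920 = 13370 m = 13.37 km.

13.4 km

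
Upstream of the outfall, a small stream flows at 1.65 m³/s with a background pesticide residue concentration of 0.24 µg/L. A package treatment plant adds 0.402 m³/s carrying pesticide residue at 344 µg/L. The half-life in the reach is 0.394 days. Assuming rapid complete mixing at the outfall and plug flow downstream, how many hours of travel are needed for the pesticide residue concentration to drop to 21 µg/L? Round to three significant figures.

Conservation of mass: C = (1.650·0.2400 + 0.4020·344.0) / 2.052 = 138.7/2.052 = 67.58 µg/L.
Half-life 0.394 d → k = ln 2 / 0.394 = 1.759 d⁻¹.
67.58·exp(−k·t) = 21 → t = ln(67.58/21)/k = 57400 s = 15.95 h.

15.9 h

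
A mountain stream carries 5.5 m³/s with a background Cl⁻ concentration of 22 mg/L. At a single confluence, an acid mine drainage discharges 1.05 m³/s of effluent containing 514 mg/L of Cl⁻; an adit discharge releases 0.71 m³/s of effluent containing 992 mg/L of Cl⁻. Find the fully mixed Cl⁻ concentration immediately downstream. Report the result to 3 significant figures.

Mixed concentration C = ΣQC/ΣQ = (5.500·22.00 + 1.050·514.0 + 0.7100·992.0) / 7.260 = 1365/7.260 = 188.0 mg/L.

188 mg/L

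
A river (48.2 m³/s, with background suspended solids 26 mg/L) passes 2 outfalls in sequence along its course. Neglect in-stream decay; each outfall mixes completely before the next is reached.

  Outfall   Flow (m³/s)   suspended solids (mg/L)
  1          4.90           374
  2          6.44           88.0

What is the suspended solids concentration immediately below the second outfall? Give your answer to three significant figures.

61.3 mg/L

After outfall 1: Q = 48.20 + 4.900 = 53.10 m³/s; C = (48.20·26.00 + 4.900·374.0)/53.10 = 58.11 mg/L.
After outfall 2: Q = 53.10 + 6.440 = 59.54 m³/s; C = (53.10·58.11 + 6.440·88.00)/59.54 = 61.35 mg/L.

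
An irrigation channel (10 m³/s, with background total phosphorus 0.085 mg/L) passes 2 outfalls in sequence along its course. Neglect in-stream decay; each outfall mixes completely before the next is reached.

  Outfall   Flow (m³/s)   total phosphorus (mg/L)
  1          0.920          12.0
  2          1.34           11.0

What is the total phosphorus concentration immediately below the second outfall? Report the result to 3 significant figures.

2.17 mg/L

Below outfall 1: Q → 10.92 m³/s, C = (10.00·0.08500 + 0.9200·12.00)/10.92 = 1.089 mg/L.
Below outfall 2: Q → 12.26 m³/s, C = (10.92·1.089 + 1.340·11.00)/12.26 = 2.172 mg/L.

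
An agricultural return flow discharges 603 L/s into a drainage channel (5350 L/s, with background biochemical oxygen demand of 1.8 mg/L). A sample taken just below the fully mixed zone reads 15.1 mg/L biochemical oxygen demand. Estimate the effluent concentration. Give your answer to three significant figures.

Mass balance: 5350·1.800 + 603.0·Cₑ = 5953·15.10
→ Cₑ = (5953·15.10 − 5350·1.800) / 603.0 = 133.1 mg/L.

133 mg/L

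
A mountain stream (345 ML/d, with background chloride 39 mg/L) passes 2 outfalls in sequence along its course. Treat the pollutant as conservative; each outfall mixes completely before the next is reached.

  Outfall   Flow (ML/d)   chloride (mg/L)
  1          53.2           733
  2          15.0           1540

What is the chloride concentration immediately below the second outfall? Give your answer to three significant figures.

183 mg/L

Below outfall 1: Q → 398.2 ML/d, C = (345.0·39.00 + 53.20·733.0)/398.2 = 131.7 mg/L.
Below outfall 2: Q → 413.2 ML/d, C = (398.2·131.7 + 15.00·1540)/413.2 = 182.8 mg/L.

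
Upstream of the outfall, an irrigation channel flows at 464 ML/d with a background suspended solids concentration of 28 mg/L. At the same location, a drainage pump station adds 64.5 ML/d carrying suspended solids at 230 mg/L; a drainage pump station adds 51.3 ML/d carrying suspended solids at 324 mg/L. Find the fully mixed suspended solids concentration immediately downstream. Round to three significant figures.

76.7 mg/L

Mixed concentration C = ΣQC/ΣQ = (464.0·28.00 + 64.50·230.0 + 51.30·324.0) / 579.8 = 44450/579.8 = 76.66 mg/L.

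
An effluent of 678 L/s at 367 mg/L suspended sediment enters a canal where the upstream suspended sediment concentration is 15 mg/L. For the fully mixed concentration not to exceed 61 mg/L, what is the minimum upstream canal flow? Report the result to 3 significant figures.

4510 L/s

Set C_mix = 61: (Q·15.00 + 678.0·367.0) / (Q + 678.0) = 61
→ Q = 678.0·(367.0 − 61)/(61 − 15.00) = 4510 L/s.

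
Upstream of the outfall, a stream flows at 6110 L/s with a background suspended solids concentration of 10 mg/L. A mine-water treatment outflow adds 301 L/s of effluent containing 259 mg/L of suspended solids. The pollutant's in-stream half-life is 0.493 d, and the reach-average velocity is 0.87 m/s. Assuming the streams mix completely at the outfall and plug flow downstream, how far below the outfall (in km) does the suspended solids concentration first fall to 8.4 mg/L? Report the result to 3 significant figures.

50.7 km

Mixed concentration C = ΣQC/ΣQ = (6110·10.00 + 301.0·259.0) / 6411 = 139100/6411 = 21.69 mg/L.
Half-life 0.493 d → k = ln 2 / 0.493 = 1.406 d⁻¹.
Set 21.69·exp(−k·t) = 8.4 → t = ln(21.69/8.4)/k = 58300 s = 16.19 h.
Distance = v·t = 0.87·58300 = 50720 m = 50.72 km.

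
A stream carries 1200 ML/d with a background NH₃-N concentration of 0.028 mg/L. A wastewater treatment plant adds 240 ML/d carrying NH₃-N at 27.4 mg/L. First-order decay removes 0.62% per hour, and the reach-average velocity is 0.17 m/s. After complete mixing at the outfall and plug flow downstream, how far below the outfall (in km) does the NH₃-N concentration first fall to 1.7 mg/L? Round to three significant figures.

97.7 km

Conservation of mass: C = (1200·0.02800 + 240.0·27.40) / 1440 = 6610/1440 = 4.590 mg/L.
0.62%/h lost → k = −ln(1 − 0.0062) = 0.006219 h⁻¹.
Set 4.590·exp(−k·t) = 1.7 → t = ln(4.590/1.7)/k = 574900 s = 159.7 h.
Distance = v·t = 0.17·574900 = 97740 m = 97.74 km.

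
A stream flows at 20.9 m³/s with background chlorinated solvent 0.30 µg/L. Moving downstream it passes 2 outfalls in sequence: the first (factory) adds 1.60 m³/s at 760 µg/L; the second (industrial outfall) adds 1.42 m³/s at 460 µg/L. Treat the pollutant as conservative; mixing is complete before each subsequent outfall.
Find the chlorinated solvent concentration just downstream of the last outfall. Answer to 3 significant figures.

78.4 µg/L

After outfall 1: Q = 20.90 + 1.600 = 22.50 m³/s; C = (20.90·0.3000 + 1.600·760.0)/22.50 = 54.32 µg/L.
After outfall 2: Q = 22.50 + 1.420 = 23.92 m³/s; C = (22.50·54.32 + 1.420·460.0)/23.92 = 78.41 µg/L.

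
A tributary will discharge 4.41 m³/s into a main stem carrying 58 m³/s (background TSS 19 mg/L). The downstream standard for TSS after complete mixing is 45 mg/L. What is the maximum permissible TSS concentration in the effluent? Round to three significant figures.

387 mg/L

At the limit, (Qr·Cr + Qe·Cₑ)/(Qr + Qe) = 45:
Cₑ = (62.41·45 − 58.00·19.00) / 4.410 = 387.0 mg/L.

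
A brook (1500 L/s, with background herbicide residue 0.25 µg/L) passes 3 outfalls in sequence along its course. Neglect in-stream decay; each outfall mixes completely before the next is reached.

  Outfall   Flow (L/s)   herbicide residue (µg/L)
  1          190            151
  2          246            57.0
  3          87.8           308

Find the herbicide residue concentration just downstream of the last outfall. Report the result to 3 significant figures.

Below outfall 1: Q → 1690 L/s, C = (1500·0.2500 + 190.0·151.0)/1690 = 17.20 µg/L.
Below outfall 2: Q → 1936 L/s, C = (1690·17.20 + 246.0·57.00)/1936 = 22.26 µg/L.
Below outfall 3: Q → 2024 L/s, C = (1936·22.26 + 87.80·308.0)/2024 = 34.65 µg/L.

34.7 µg/L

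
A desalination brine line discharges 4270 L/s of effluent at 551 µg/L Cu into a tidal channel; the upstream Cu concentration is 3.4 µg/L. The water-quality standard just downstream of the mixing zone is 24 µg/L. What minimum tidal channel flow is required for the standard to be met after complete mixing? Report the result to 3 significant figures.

109000 L/s

Set C_mix = 24: (Q·3.400 + 4270·551.0) / (Q + 4270) = 24
→ Q = 4270·(551.0 − 24)/(24 − 3.400) = 109200 L/s.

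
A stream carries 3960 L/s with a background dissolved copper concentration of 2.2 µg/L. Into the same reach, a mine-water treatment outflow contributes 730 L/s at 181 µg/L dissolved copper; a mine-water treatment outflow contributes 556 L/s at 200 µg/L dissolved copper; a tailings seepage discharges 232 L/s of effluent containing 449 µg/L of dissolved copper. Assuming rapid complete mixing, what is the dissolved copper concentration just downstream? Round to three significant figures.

65.0 µg/L

After mixing, C = (3960·2.200 + 730.0·181.0 + 556.0·200.0 + 232.0·449.0) / 5478 = 356200/5478 = 65.03 µg/L.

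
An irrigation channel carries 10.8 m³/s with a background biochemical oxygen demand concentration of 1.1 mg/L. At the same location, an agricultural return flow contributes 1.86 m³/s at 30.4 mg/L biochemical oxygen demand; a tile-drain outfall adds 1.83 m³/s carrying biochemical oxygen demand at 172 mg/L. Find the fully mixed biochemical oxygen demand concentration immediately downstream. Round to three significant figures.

26.4 mg/L

Mass balance: C = (10.80·1.100 + 1.860·30.40 + 1.830·172.0) / 14.49 = 383.2/14.49 = 26.44 mg/L.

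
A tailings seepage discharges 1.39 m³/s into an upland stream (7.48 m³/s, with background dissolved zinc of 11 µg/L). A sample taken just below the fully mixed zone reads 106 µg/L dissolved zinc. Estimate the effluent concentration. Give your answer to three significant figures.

Mass balance: 7.480·11.00 + 1.390·Cₑ = 8.870·106.0
→ Cₑ = (8.870·106.0 − 7.480·11.00) / 1.390 = 617.2 µg/L.

617 µg/L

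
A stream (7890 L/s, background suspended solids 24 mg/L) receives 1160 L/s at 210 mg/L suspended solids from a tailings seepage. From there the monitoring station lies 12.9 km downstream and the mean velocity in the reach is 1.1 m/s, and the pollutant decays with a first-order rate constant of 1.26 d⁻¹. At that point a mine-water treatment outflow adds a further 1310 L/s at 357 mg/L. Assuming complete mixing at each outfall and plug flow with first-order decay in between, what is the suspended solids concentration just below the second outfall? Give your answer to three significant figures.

Mixed concentration C = ΣQC/ΣQ = (7890·24.00 + 1160·210.0) / 9050 = 433000/9050 = 47.84 mg/L; combined flow 9050 L/s.
Travel time t = 12.9·1000 / 1.1 = 11730 s = 3.258 h.
Decay over the reach: 47.84·exp(−kt) = 47.84·0.8428 = 40.32 mg/L.
Second outfall: C = (9050·40.32 + 1310·357.0)/10360 = 80.36 mg/L.

80.4 mg/L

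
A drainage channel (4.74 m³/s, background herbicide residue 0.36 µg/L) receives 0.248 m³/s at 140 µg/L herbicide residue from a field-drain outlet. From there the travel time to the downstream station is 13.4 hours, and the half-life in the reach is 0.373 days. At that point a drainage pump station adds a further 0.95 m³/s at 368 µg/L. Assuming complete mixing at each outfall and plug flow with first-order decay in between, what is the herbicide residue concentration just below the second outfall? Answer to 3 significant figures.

61.0 µg/L

Conservation of mass: C = (4.740·0.3600 + 0.2480·140.0) / 4.988 = 36.43/4.988 = 7.303 µg/L; combined flow 4.988 m³/s.
Half-life 0.373 d → k = ln 2 / 0.373 = 1.858 d⁻¹.
Decay over the reach: 7.303·exp(−kt) = 7.303·0.3543 = 2.588 µg/L.
At the second outfall, C = (4.988·2.588 + 0.9500·368.0) / (4.988 + 0.9500) = 61.05 µg/L.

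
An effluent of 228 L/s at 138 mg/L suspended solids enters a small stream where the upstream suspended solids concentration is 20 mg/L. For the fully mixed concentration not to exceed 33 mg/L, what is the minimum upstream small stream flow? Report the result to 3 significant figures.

1840 L/s

Set C_mix = 33: (Q·20.00 + 228.0·138.0) / (Q + 228.0) = 33
→ Q = 228.0·(138.0 − 33)/(33 − 20.00) = 1842 L/s.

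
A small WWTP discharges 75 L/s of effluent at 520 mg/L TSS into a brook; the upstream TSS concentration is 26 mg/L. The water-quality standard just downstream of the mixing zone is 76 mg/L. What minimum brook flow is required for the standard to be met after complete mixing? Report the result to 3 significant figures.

Set C_mix = 76: (Q·26.00 + 75.00·520.0) / (Q + 75.00) = 76
→ Q = 75.00·(520.0 − 76)/(76 − 26.00) = 666.0 L/s.

666 L/s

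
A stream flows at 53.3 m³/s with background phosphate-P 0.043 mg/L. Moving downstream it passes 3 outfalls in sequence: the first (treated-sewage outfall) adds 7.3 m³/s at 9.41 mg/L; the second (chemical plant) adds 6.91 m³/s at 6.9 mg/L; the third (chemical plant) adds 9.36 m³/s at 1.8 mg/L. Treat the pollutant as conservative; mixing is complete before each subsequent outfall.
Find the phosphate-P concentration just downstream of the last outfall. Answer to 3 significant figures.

1.76 mg/L

Outfall 1: combined Q = 60.60 m³/s; C = (53.30·0.04300 + 7.300·9.410)/60.60 = 1.171 mg/L.
Outfall 2: combined Q = 67.51 m³/s; C = (60.60·1.171 + 6.910·6.900)/67.51 = 1.758 mg/L.
Outfall 3: combined Q = 76.87 m³/s; C = (67.51·1.758 + 9.360·1.800)/76.87 = 1.763 mg/L.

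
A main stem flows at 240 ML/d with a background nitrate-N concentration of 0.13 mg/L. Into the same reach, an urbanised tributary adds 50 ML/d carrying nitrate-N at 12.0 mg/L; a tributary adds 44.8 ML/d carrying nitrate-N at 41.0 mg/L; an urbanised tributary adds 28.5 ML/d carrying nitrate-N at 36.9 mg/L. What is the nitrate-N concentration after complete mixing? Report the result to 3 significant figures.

Mass balance: C = (240.0·0.1300 + 50.00·12.00 + 44.80·41.00 + 28.50·36.90) / 363.3 = 3520/363.3 = 9.688 mg/L.

9.69 mg/L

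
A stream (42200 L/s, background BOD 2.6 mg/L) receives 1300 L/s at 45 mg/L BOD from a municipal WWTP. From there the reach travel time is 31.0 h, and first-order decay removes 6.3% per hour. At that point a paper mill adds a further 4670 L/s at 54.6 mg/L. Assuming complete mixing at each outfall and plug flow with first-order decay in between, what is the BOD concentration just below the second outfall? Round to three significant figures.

5.76 mg/L

After mixing, C = (42200·2.600 + 1300·45.00) / 43500 = 168200/43500 = 3.867 mg/L; combined flow 43500 L/s.
6.3%/h lost → k = −ln(1 − 0.063) = 0.06507 h⁻¹.
Decay over the reach: 3.867·exp(−kt) = 3.867·0.1330 = 0.5144 mg/L.
Second outfall: C = (43500·0.5144 + 4670·54.60)/48170 = 5.758 mg/L.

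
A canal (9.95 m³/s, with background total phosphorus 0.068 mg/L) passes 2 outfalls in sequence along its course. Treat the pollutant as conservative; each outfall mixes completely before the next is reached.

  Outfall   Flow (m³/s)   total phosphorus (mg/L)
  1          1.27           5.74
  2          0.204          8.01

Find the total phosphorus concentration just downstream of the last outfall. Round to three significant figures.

After outfall 1: Q = 9.950 + 1.270 = 11.22 m³/s; C = (9.950·0.06800 + 1.270·5.740)/11.22 = 0.7100 mg/L.
After outfall 2: Q = 11.22 + 0.2040 = 11.42 m³/s; C = (11.22·0.7100 + 0.2040·8.010)/11.42 = 0.8404 mg/L.

0.840 mg/L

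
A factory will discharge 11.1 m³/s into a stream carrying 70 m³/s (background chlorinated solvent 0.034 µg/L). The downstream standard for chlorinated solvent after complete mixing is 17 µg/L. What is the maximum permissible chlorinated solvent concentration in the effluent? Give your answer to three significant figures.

124 µg/L

At the limit, (Qr·Cr + Qe·Cₑ)/(Qr + Qe) = 17:
Cₑ = (81.10·17 − 70.00·0.03400) / 11.10 = 124.0 µg/L.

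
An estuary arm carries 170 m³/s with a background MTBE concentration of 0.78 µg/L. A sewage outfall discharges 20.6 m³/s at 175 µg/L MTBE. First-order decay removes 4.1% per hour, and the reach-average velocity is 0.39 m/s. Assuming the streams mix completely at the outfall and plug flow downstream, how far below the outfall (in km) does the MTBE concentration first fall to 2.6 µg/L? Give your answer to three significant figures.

67.8 km

After mixing, C = (170.0·0.7800 + 20.60·175.0) / 190.6 = 3738/190.6 = 19.61 µg/L.
4.1%/h lost → k = −ln(1 − 0.041) = 0.04186 h⁻¹.
Set 19.61·exp(−k·t) = 2.6 → t = ln(19.61/2.6)/k = 173700 s = 48.26 h.
Distance = v·t = 0.39·173700 = 67760 m = 67.76 km.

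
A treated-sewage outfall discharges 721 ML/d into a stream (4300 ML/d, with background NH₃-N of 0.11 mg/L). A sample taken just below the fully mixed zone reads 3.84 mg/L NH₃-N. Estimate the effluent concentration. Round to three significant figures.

26.1 mg/L

Mass balance: 4300·0.1100 + 721.0·Cₑ = 5021·3.840
→ Cₑ = (5021·3.840 − 4300·0.1100) / 721.0 = 26.09 mg/L.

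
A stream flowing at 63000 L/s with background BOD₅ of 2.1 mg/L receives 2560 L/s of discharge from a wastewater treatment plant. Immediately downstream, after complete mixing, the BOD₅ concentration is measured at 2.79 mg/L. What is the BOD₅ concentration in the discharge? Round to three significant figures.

Mass balance: 63000·2.100 + 2560·Cₑ = 65560·2.790
→ Cₑ = (65560·2.790 − 63000·2.100) / 2560 = 19.77 mg/L.

19.8 mg/L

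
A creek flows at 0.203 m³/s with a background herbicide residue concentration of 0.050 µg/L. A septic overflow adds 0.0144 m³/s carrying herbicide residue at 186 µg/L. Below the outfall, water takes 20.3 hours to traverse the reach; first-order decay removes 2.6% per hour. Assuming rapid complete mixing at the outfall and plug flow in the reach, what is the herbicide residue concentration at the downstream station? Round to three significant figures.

Mass balance: C = (0.2030·0.05000 + 0.01440·186.0) / 0.2174 = 2.689/0.2174 = 12.37 µg/L.
2.6%/h lost → k = −ln(1 − 0.026) = 0.02634 h⁻¹.
Decay over the reach: 12.37·exp(−kt) = 12.37·0.5858 = 7.244 µg/L.

7.24 µg/L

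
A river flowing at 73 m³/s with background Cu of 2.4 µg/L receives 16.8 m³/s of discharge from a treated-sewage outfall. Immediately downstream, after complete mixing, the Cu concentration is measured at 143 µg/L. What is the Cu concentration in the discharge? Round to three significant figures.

Mass balance: 73.00·2.400 + 16.80·Cₑ = 89.80·143.0
→ Cₑ = (89.80·143.0 − 73.00·2.400) / 16.80 = 753.9 µg/L.

754 µg/L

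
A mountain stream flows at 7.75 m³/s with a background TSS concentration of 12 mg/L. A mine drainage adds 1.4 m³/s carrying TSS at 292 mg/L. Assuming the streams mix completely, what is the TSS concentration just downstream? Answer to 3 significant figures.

Conservation of mass: C = (7.750·12.00 + 1.400·292.0) / 9.150 = 501.8/9.150 = 54.84 mg/L.

54.8 mg/L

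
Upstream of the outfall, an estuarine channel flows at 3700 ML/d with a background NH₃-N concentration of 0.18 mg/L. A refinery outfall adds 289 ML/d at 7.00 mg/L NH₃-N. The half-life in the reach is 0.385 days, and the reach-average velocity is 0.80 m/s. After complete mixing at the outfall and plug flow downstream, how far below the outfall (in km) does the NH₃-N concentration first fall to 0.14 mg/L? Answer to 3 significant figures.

60.3 km

Mixed concentration C = ΣQC/ΣQ = (3700·0.1800 + 289.0·7.000) / 3989 = 2689/3989 = 0.6741 mg/L.
Half-life 0.385 d → k = ln 2 / 0.385 = 1.800 d⁻¹.
Set 0.6741·exp(−k·t) = 0.14 → t = ln(0.6741/0.14)/k = 75430 s = 20.95 h.
Distance = v·t = 0.80·75430 = 60340 m = 60.34 km.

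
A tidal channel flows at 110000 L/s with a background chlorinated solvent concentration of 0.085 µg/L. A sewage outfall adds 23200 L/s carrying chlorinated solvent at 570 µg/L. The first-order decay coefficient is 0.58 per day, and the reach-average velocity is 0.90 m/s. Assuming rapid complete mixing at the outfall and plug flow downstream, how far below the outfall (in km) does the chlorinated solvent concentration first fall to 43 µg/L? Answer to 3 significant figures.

Flow-weighted average: C = (110000·0.08500 + 23200·570.0) / 133200 = 13230000/133200 = 99.35 µg/L.
Set 99.35·exp(−k·t) = 43 → t = ln(99.35/43)/k = 124800 s = 34.65 h.
Distance = v·t = 0.90·124800 = 112300 m = 112.3 km.

112 km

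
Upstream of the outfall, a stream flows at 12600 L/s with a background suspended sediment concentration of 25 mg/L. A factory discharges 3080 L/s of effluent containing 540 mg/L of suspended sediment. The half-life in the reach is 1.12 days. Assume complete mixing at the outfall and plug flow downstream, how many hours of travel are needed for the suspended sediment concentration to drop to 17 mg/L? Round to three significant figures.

77.7 h

Mass balance: C = (12600·25.00 + 3080·540.0) / 15680 = 1978000/15680 = 126.2 mg/L.
Half-life 1.12 d → k = ln 2 / 1.12 = 0.6189 d⁻¹.
126.2·exp(−k·t) = 17 → t = ln(126.2/17)/k = 279800 s = 77.73 h.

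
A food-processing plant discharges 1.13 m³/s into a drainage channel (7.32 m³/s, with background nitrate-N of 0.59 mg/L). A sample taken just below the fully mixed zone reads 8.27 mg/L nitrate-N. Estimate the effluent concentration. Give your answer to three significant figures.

58.0 mg/L

Mass balance: 7.320·0.5900 + 1.130·Cₑ = 8.450·8.270
→ Cₑ = (8.450·8.270 − 7.320·0.5900) / 1.130 = 58.02 mg/L.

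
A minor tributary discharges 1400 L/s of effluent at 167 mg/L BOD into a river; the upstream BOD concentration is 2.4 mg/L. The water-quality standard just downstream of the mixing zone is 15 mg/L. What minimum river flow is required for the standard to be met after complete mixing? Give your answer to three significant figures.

16900 L/s

Set C_mix = 15: (Q·2.400 + 1400·167.0) / (Q + 1400) = 15
→ Q = 1400·(167.0 − 15)/(15 − 2.400) = 16890 L/s.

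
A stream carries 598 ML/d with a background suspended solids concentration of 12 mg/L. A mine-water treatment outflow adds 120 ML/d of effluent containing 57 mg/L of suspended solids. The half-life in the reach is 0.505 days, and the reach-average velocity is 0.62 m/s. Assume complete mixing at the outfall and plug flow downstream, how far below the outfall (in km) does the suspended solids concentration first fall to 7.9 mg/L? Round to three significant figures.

Mixed concentration C = ΣQC/ΣQ = (598.0·12.00 + 120.0·57.00) / 718.0 = 14020/718.0 = 19.52 mg/L.
Half-life 0.505 d → k = ln 2 / 0.505 = 1.373 d⁻¹.
Set 19.52·exp(−k·t) = 7.9 → t = ln(19.52/7.9)/k = 56940 s = 15.82 h.
Distance = v·t = 0.62·56940 = 35310 m = 35.31 km.

35.3 km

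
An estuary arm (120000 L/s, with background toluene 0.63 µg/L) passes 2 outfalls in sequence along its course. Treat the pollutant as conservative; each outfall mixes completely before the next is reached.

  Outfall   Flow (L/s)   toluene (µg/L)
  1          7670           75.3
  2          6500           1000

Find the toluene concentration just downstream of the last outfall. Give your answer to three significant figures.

After outfall 1: Q = 120000 + 7670 = 127700 L/s; C = (120000·0.6300 + 7670·75.30)/127700 = 5.116 µg/L.
After outfall 2: Q = 127700 + 6500 = 134200 L/s; C = (127700·5.116 + 6500·1000)/134200 = 53.31 µg/L.

53.3 µg/L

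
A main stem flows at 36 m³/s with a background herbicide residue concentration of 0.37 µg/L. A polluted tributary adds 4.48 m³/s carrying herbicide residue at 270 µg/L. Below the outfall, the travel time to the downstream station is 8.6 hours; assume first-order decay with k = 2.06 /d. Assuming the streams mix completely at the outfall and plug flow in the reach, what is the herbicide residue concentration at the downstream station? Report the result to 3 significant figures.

14.4 µg/L

Conservation of mass: C = (36.00·0.3700 + 4.480·270.0) / 40.48 = 1223/40.48 = 30.21 µg/L.
Decay over the reach: 30.21·exp(−kt) = 30.21·0.4780 = 14.44 µg/L.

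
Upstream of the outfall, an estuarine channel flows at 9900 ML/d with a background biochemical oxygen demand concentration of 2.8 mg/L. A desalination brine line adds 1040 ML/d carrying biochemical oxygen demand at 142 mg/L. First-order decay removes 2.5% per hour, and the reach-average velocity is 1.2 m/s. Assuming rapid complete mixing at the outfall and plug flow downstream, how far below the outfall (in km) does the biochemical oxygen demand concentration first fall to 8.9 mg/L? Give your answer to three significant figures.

After mixing, C = (9900·2.800 + 1040·142.0) / 10940 = 175400/10940 = 16.03 mg/L.
2.5%/h lost → k = −ln(1 − 0.025) = 0.02532 h⁻¹.
Set 16.03·exp(−k·t) = 8.9 → t = ln(16.03/8.9)/k = 83690 s = 23.25 h.
Distance = v·t = 1.2·83690 = 100400 m = 100.4 km.

100 km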